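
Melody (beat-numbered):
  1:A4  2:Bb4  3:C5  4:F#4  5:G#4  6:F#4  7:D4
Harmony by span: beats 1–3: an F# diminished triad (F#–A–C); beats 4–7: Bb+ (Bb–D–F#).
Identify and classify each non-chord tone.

The harmony at that moment is F# diminished triad (F#, A, C); Bb4 is not a chord tone.
It is approached by step up from A4 and left by step up to C5.
Step in, step out in the same direction — a passing tone.
The harmony at that moment is Bb augmented triad (Bb, D, F#); G#4 is not a chord tone.
It is approached by step up from F#4 and left by step down to F#4.
Step away and step back to the same note — a neighbor tone (upper neighbor).

Bb4 (beat 2) — passing tone; G#4 (beat 5) — neighbor tone.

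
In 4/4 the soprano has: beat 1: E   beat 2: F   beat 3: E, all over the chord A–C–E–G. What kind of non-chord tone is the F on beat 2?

The harmony at that moment is A minor seventh chord (A, C, E, G); F is not a chord tone.
It is approached by step up from E and left by step down to E.
Step away and step back to the same note — a neighbor tone (upper neighbor).

Upper neighbor tone.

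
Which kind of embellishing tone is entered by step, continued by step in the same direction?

Passing tone.

Approach: by step. Departure: by step, continuing in the same direction.
Stepwise on both sides with no change of direction means the note fills in the space between two different chord tones — a passing tone. (Had it turned back to its starting note it would be a neighbor tone instead.)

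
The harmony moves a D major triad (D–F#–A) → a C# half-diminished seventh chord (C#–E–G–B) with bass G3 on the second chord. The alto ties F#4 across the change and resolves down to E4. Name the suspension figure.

7–6 suspension.

At the second chord the bass is G3. The suspended F#4 lies a seventh above the bass; after resolving down by step to E4, the interval above the bass becomes a sixth.
Suspension figures are named by those two intervals: 7–6.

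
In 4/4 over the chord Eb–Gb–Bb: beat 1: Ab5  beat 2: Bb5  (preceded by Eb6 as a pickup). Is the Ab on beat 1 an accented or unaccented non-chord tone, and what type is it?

Accented appoggiatura.

The harmony at that moment is Eb minor triad (Eb, Gb, Bb); Ab5 is not a chord tone.
It is approached by leap down from Eb6 and left by step up to Bb5.
Leap in, step out — an appoggiatura.
It falls on the downbeat, so it is accented.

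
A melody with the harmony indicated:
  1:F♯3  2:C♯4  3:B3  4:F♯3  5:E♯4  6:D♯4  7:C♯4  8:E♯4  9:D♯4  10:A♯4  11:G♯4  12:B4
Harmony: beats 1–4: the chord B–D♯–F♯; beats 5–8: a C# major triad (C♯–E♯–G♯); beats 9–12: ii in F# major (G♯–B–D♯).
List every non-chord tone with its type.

The harmony at that moment is B major triad (B, D♯, F♯); C♯4 is not a chord tone.
It is approached by leap up from F♯3 and left by step down to B3.
Leap in, step out — an appoggiatura.
The harmony at that moment is C♯ major triad (C♯, E♯, G♯); D♯4 is not a chord tone.
It is approached by step down from E♯4 and left by step down to C♯4.
Step in, step out in the same direction — a passing tone.
The harmony at that moment is G♯ minor triad (G♯, B, D♯); A♯4 is not a chord tone.
It is approached by leap up from D♯4 and left by step down to G♯4.
Leap in, step out — an appoggiatura.

C♯4 (beat 2) — appoggiatura; D♯4 (beat 6) — passing tone; A♯4 (beat 10) — appoggiatura.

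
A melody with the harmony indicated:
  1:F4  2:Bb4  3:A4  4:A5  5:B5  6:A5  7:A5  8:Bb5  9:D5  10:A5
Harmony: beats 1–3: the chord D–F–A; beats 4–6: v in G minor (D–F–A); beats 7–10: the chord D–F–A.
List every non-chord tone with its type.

The harmony at that moment is D minor triad (D, F, A); Bb4 is not a chord tone.
It is approached by leap up from F4 and left by step down to A4.
Leap in, step out — an appoggiatura.
The harmony at that moment is D minor triad (D, F, A); B5 is not a chord tone.
It is approached by step up from A5 and left by step down to A5.
Step away and step back to the same note — a neighbor tone (upper neighbor).
The harmony at that moment is D minor triad (D, F, A); Bb5 is not a chord tone.
It is approached by step up from A5 and left by leap down to D5.
Step in, leap out — an escape tone.

Bb4 (beat 2) — appoggiatura; B5 (beat 5) — neighbor tone; Bb5 (beat 8) — escape tone.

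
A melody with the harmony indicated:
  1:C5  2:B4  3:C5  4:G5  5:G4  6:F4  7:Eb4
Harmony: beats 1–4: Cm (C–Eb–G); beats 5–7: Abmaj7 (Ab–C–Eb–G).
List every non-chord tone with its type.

The harmony at that moment is C minor triad (C, Eb, G); B4 is not a chord tone.
It is approached by step down from C5 and left by step up to C5.
Step away and step back to the same note — a neighbor tone (lower neighbor).
The harmony at that moment is Ab major seventh chord (Ab, C, Eb, G); F4 is not a chord tone.
It is approached by step down from G4 and left by step down to Eb4.
Step in, step out in the same direction — a passing tone.

B4 (beat 2) — neighbor tone; F4 (beat 6) — passing tone.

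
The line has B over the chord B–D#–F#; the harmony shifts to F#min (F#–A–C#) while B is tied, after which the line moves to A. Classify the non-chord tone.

B is a suspension.

The harmony at that moment is F# minor triad (F#, A, C#); B is not a chord tone.
It is held over (the same pitch as the preceding B) and left by step down to A.
Held over from the previous chord and resolving down by step — a suspension.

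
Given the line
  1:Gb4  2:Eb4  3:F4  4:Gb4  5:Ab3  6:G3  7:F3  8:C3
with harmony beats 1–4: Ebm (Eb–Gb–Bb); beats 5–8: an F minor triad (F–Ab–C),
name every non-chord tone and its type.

F4 (beat 3) — passing tone; G3 (beat 6) — passing tone.

The harmony at that moment is Eb minor triad (Eb, Gb, Bb); F4 is not a chord tone.
It is approached by step up from Eb4 and left by step up to Gb4.
Step in, step out in the same direction — a passing tone.
The harmony at that moment is F minor triad (F, Ab, C); G3 is not a chord tone.
It is approached by step down from Ab3 and left by step down to F3.
Step in, step out in the same direction — a passing tone.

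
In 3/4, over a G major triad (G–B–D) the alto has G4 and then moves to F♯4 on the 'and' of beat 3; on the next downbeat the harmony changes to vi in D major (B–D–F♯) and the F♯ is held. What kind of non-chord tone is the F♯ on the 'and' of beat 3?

Anticipation.

The harmony at that moment is G major triad (G, B, D); F♯4 is not a chord tone.
It is approached by step down from G4 and then sustained as the same pitch into the next harmony.
Arriving early and becoming a chord tone when the harmony changes — an anticipation.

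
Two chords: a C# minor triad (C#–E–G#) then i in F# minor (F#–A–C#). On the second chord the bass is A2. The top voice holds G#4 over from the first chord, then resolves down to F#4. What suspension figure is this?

7–6 suspension.

At the second chord the bass is A2. The suspended G#4 lies a seventh above the bass; after resolving down by step to F#4, the interval above the bass becomes a sixth.
Suspension figures are named by those two intervals: 7–6.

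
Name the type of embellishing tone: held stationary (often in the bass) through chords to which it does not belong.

Pedal tone.

Approach: none. Departure: none — a single pitch is sustained while the chords change around it, passing through harmonies that do not contain it.
No melodic motion at all; the dissonance is created entirely by the moving harmonies against the stationary note — a pedal tone (pedal point).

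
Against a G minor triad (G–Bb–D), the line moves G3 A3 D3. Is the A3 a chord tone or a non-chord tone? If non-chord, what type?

Non-chord tone — an escape tone.

The harmony at that moment is G minor triad (G, Bb, D); A3 is not a chord tone.
It is approached by step up from G3 and left by leap down to D3.
Step in, leap out — an escape tone.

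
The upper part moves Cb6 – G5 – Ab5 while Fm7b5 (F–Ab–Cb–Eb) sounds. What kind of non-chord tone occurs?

G5 is an appoggiatura.

The harmony at that moment is F half-diminished seventh chord (F, Ab, Cb, Eb); G5 is not a chord tone.
It is approached by leap down from Cb6 and left by step up to Ab5.
Leap in, step out — an appoggiatura.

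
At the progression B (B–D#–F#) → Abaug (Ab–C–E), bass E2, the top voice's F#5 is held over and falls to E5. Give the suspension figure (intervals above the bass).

At the second chord the bass is E2. The suspended F#5 lies a ninth above the bass; after resolving down by step to E5, the interval above the bass becomes an octave.
Suspension figures are named by those two intervals: 9–8.

9–8 suspension.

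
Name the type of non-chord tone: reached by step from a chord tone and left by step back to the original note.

Neighbor tone.

Approach: by step. Departure: by step in the opposite direction, back to the starting pitch.
Stepwise on both sides but reversing to return to the same chord tone — a neighbor tone. (Had it continued onward in the same direction it would be a passing tone instead.)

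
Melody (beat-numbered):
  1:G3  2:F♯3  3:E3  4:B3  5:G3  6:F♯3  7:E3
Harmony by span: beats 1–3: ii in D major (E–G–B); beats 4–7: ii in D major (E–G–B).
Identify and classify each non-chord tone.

The harmony at that moment is E minor triad (E, G, B); F♯3 is not a chord tone.
It is approached by step down from G3 and left by step down to E3.
Step in, step out in the same direction — a passing tone.
The harmony at that moment is E minor triad (E, G, B); F♯3 is not a chord tone.
It is approached by step down from G3 and left by step down to E3.
Step in, step out in the same direction — a passing tone.

F♯3 (beat 2) — passing tone; F♯3 (beat 6) — passing tone.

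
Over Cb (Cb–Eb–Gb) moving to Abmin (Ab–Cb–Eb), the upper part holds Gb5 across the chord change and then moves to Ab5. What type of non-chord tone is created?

Gb5 is a retardation.

The harmony at that moment is Ab minor triad (Ab, Cb, Eb); Gb5 is not a chord tone.
It is held over (the same pitch as the preceding Gb5) and left by step up to Ab5.
Held over from the previous chord and resolving up by step — a retardation.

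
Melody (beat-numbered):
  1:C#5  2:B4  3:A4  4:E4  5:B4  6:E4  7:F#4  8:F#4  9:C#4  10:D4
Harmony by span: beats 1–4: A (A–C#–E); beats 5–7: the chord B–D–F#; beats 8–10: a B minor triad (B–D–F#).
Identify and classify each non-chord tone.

B4 (beat 2) — passing tone; E4 (beat 6) — appoggiatura; C#4 (beat 9) — appoggiatura.

The harmony at that moment is A major triad (A, C#, E); B4 is not a chord tone.
It is approached by step down from C#5 and left by step down to A4.
Step in, step out in the same direction — a passing tone.
The harmony at that moment is B minor triad (B, D, F#); E4 is not a chord tone.
It is approached by leap down from B4 and left by step up to F#4.
Leap in, step out — an appoggiatura.
The harmony at that moment is B minor triad (B, D, F#); C#4 is not a chord tone.
It is approached by leap down from F#4 and left by step up to D4.
Leap in, step out — an appoggiatura.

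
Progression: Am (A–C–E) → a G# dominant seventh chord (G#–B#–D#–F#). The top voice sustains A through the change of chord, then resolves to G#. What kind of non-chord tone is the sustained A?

The harmony at that moment is G# dominant seventh chord (G#, B#, D#, F#); A is not a chord tone.
It is held over (the same pitch as the preceding A) and left by step down to G#.
Held over from the previous chord and resolving down by step — a suspension.

A is a suspension.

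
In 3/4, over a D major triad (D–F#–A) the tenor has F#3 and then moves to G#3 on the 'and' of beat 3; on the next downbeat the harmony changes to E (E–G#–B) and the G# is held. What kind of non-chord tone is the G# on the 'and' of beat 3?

Anticipation.

The harmony at that moment is D major triad (D, F#, A); G#3 is not a chord tone.
It is approached by step up from F#3 and then sustained as the same pitch into the next harmony.
Arriving early and becoming a chord tone when the harmony changes — an anticipation.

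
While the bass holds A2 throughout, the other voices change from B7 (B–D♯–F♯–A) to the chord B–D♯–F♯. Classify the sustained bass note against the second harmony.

Pedal tone (pedal point).

The harmony at that moment is B major triad (B, D♯, F♯); A2 is not a chord tone.
It is held over (the same pitch as the preceding A2) and then sustained as the same pitch into the next harmony.
Sustained through a change of harmony — a pedal tone.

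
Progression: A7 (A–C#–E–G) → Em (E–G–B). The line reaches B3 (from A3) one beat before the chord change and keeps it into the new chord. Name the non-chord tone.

The harmony at that moment is A dominant seventh chord (A, C#, E, G); B3 is not a chord tone.
It is approached by step up from A3 and then sustained as the same pitch into the next harmony.
Arriving early and becoming a chord tone when the harmony changes — an anticipation.

B3 is an anticipation.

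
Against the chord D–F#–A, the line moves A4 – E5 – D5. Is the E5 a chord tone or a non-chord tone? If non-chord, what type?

Non-chord tone — an appoggiatura.

The harmony at that moment is D major triad (D, F#, A); E5 is not a chord tone.
It is approached by leap up from A4 and left by step down to D5.
Leap in, step out — an appoggiatura.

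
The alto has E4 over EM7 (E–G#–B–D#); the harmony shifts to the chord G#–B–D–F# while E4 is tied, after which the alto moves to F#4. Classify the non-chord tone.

The harmony at that moment is G# half-diminished seventh chord (G#, B, D, F#); E4 is not a chord tone.
It is held over (the same pitch as the preceding E4) and left by step up to F#4.
Held over from the previous chord and resolving up by step — a retardation.

E4 is a retardation.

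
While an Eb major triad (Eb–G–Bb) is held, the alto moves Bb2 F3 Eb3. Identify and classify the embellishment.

The harmony at that moment is Eb major triad (Eb, G, Bb); F3 is not a chord tone.
It is approached by leap up from Bb2 and left by step down to Eb3.
Leap in, step out — an appoggiatura.

F3 is an appoggiatura.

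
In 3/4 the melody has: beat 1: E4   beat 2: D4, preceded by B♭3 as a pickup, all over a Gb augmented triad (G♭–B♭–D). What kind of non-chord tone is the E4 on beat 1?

Appoggiatura.

The harmony at that moment is G♭ augmented triad (G♭, B♭, D); E4 is not a chord tone.
It is approached by leap up from B♭3 and left by step down to D4.
Leap in, step out, metrically accented — an appoggiatura.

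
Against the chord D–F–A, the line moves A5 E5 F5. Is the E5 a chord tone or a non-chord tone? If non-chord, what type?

Non-chord tone — an appoggiatura.

The harmony at that moment is D minor triad (D, F, A); E5 is not a chord tone.
It is approached by leap down from A5 and left by step up to F5.
Leap in, step out — an appoggiatura.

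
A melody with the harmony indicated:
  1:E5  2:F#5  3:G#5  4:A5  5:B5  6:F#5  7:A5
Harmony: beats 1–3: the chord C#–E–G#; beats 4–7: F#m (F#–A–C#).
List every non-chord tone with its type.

F#5 (beat 2) — passing tone; B5 (beat 5) — escape tone.

The harmony at that moment is C# minor triad (C#, E, G#); F#5 is not a chord tone.
It is approached by step up from E5 and left by step up to G#5.
Step in, step out in the same direction — a passing tone.
The harmony at that moment is F# minor triad (F#, A, C#); B5 is not a chord tone.
It is approached by step up from A5 and left by leap down to F#5.
Step in, leap out — an escape tone.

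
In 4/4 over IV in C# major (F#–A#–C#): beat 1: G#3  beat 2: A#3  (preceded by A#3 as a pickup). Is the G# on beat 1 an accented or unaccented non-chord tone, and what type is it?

Accented neighbor tone.

The harmony at that moment is F# major triad (F#, A#, C#); G#3 is not a chord tone.
It is approached by step down from A#3 and left by step up to A#3.
Step away and step back to the same note — a neighbor tone (lower neighbor).
It falls on the downbeat, so it is accented.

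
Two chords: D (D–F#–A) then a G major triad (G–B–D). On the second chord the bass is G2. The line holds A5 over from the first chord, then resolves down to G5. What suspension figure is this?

9–8 suspension.

At the second chord the bass is G2. The suspended A5 lies a ninth above the bass; after resolving down by step to G5, the interval above the bass becomes an octave.
Suspension figures are named by those two intervals: 9–8.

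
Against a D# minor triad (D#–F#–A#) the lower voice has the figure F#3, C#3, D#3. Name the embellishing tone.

C#3 is an appoggiatura.

The harmony at that moment is D# minor triad (D#, F#, A#); C#3 is not a chord tone.
It is approached by leap down from F#3 and left by step up to D#3.
Leap in, step out — an appoggiatura.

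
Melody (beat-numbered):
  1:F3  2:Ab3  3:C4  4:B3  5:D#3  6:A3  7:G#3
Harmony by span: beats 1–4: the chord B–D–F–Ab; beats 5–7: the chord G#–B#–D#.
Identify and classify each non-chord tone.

The harmony at that moment is B diminished seventh chord (B, D, F, Ab); C4 is not a chord tone.
It is approached by leap up from Ab3 and left by step down to B3.
Leap in, step out — an appoggiatura.
The harmony at that moment is G# major triad (G#, B#, D#); A3 is not a chord tone.
It is approached by leap up from D#3 and left by step down to G#3.
Leap in, step out — an appoggiatura.

C4 (beat 3) — appoggiatura; A3 (beat 6) — appoggiatura.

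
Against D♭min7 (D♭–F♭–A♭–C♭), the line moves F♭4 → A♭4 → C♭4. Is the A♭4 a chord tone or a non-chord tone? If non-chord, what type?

Db minor seventh chord contains D♭, F♭, A♭, C♭; A♭ is the fifth, so it is a chord tone.

Chord tone (the fifth of Db minor seventh chord).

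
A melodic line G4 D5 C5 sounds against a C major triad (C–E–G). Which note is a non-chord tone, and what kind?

D5 is an appoggiatura.

The harmony at that moment is C major triad (C, E, G); D5 is not a chord tone.
It is approached by leap up from G4 and left by step down to C5.
Leap in, step out — an appoggiatura.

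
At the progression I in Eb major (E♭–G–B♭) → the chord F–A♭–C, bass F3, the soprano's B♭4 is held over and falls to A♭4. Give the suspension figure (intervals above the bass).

At the second chord the bass is F3. The suspended B♭4 lies a fourth above the bass; after resolving down by step to A♭4, the interval above the bass becomes a third.
Suspension figures are named by those two intervals: 4–3.

4–3 suspension.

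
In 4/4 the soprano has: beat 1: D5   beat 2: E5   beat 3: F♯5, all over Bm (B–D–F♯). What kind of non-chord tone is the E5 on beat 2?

Passing tone.

The harmony at that moment is B minor triad (B, D, F♯); E5 is not a chord tone.
It is approached by step up from D5 and left by step up to F♯5.
Step in, step out in the same direction — a passing tone.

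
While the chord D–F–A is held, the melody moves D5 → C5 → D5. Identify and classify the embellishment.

The harmony at that moment is D minor triad (D, F, A); C5 is not a chord tone.
It is approached by step down from D5 and left by step up to D5.
Step away and step back to the same note — a neighbor tone (lower neighbor).

C5 is a neighbor tone.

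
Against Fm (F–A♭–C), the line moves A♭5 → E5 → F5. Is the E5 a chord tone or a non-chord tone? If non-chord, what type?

Non-chord tone — an appoggiatura.

The harmony at that moment is F minor triad (F, A♭, C); E5 is not a chord tone.
It is approached by leap down from A♭5 and left by step up to F5.
Leap in, step out — an appoggiatura.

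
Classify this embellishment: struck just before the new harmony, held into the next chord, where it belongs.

Approach: ahead of the chord change (typically by step), so it is dissonant against the current harmony. Departure: none — the same pitch is restated or held and is a chord tone of the new harmony.
Dissonant first, consonant once the harmony catches up: the note simply arrives early — an anticipation. (The reverse timing, consonant first and dissonant after the change, would be a suspension or retardation.)

Anticipation.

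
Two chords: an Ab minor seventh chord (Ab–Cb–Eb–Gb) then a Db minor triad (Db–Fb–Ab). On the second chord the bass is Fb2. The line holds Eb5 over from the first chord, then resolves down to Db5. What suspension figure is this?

7–6 suspension.

At the second chord the bass is Fb2. The suspended Eb5 lies a seventh above the bass; after resolving down by step to Db5, the interval above the bass becomes a sixth.
Suspension figures are named by those two intervals: 7–6.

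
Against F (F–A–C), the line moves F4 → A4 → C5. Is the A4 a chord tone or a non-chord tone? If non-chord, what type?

F major triad contains F, A, C; A is the third, so it is a chord tone.

Chord tone (the third of F major triad).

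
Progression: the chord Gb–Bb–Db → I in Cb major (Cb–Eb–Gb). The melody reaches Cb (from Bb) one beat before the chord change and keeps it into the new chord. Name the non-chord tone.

The harmony at that moment is Gb major triad (Gb, Bb, Db); Cb is not a chord tone.
It is approached by step up from Bb and then sustained as the same pitch into the next harmony.
Arriving early and becoming a chord tone when the harmony changes — an anticipation.

Cb is an anticipation.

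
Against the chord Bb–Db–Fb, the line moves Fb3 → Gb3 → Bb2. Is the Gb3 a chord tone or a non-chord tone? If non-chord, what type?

Non-chord tone — an escape tone.

The harmony at that moment is Bb diminished triad (Bb, Db, Fb); Gb3 is not a chord tone.
It is approached by step up from Fb3 and left by leap down to Bb2.
Step in, leap out — an escape tone.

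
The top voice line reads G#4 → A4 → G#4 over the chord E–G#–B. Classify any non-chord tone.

A4 is a neighbor tone.

The harmony at that moment is E major triad (E, G#, B); A4 is not a chord tone.
It is approached by step up from G#4 and left by step down to G#4.
Step away and step back to the same note — a neighbor tone (upper neighbor).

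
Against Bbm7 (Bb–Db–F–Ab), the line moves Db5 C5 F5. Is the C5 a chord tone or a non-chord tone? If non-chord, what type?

The harmony at that moment is Bb minor seventh chord (Bb, Db, F, Ab); C5 is not a chord tone.
It is approached by step down from Db5 and left by leap up to F5.
Step in, leap out — an escape tone.

Non-chord tone — an escape tone.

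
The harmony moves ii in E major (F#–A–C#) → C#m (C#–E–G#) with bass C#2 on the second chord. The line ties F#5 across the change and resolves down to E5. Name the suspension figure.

4–3 suspension.

At the second chord the bass is C#2. The suspended F#5 lies a fourth above the bass; after resolving down by step to E5, the interval above the bass becomes a third.
Suspension figures are named by those two intervals: 4–3.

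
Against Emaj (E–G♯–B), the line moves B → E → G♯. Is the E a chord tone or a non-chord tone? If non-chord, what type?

E major triad contains E, G♯, B; E is the root, so it is a chord tone.

Chord tone (the root of E major triad).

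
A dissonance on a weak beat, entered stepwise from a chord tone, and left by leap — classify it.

Approach: by step. Departure: by leap. Metric position: weak.
Step in, leap out, from a weak position — an escape tone (échappée). (It is the mirror image of the appoggiatura, which leaps in and steps out on a strong beat.)

Escape tone.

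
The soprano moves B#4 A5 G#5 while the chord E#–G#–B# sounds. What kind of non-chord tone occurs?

The harmony at that moment is E# minor triad (E#, G#, B#); A5 is not a chord tone.
It is approached by leap up from B#4 and left by step down to G#5.
Leap in, step out — an appoggiatura.

A5 is an appoggiatura.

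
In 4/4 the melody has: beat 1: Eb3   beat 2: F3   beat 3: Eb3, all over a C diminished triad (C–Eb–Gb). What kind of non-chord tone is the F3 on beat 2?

The harmony at that moment is C diminished triad (C, Eb, Gb); F3 is not a chord tone.
It is approached by step up from Eb3 and left by step down to Eb3.
Step away and step back to the same note — a neighbor tone (upper neighbor).

Upper neighbor tone.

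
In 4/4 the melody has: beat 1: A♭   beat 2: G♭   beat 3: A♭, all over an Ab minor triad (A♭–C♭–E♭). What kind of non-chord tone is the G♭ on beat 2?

Lower neighbor tone.

The harmony at that moment is A♭ minor triad (A♭, C♭, E♭); G♭ is not a chord tone.
It is approached by step down from A♭ and left by step up to A♭.
Step away and step back to the same note — a neighbor tone (lower neighbor).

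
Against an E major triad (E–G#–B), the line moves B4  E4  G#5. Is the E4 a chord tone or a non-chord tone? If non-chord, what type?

Chord tone (the root of E major triad).

E major triad contains E, G#, B; E is the root, so it is a chord tone.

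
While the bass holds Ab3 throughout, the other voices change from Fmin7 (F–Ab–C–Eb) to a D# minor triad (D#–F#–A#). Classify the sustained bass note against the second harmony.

The harmony at that moment is D# minor triad (D#, F#, A#); Ab3 is not a chord tone.
It is held over (the same pitch as the preceding Ab3) and then sustained as the same pitch into the next harmony.
Sustained through a change of harmony — a pedal tone.

Pedal tone (pedal point).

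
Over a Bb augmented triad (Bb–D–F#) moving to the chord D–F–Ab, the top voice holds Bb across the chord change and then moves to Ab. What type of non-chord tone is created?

The harmony at that moment is D diminished triad (D, F, Ab); Bb is not a chord tone.
It is held over (the same pitch as the preceding Bb) and left by step down to Ab.
Held over from the previous chord and resolving down by step — a suspension.

Bb is a suspension.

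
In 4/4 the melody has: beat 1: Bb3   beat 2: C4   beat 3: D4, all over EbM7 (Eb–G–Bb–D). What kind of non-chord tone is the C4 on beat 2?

Passing tone.

The harmony at that moment is Eb major seventh chord (Eb, G, Bb, D); C4 is not a chord tone.
It is approached by step up from Bb3 and left by step up to D4.
Step in, step out in the same direction — a passing tone.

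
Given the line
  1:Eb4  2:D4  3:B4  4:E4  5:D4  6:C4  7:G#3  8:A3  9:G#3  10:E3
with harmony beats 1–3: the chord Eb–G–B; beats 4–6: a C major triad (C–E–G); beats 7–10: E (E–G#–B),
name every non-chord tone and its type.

The harmony at that moment is Eb augmented triad (Eb, G, B); D4 is not a chord tone.
It is approached by step down from Eb4 and left by leap up to B4.
Step in, leap out — an escape tone.
The harmony at that moment is C major triad (C, E, G); D4 is not a chord tone.
It is approached by step down from E4 and left by step down to C4.
Step in, step out in the same direction — a passing tone.
The harmony at that moment is E major triad (E, G#, B); A3 is not a chord tone.
It is approached by step up from G#3 and left by step down to G#3.
Step away and step back to the same note — a neighbor tone (upper neighbor).

D4 (beat 2) — escape tone; D4 (beat 5) — passing tone; A3 (beat 8) — neighbor tone.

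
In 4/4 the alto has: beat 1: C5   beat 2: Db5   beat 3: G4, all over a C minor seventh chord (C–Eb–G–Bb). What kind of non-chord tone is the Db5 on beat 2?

Escape tone.

The harmony at that moment is C minor seventh chord (C, Eb, G, Bb); Db5 is not a chord tone.
It is approached by step up from C5 and left by leap down to G4.
Step in, leap out, on a weak beat — an escape tone.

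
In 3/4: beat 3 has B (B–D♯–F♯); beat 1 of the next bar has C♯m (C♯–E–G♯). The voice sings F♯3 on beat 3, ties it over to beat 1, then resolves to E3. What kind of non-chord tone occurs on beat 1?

The harmony at that moment is C♯ minor triad (C♯, E, G♯); F♯3 is not a chord tone.
It is held over (the same pitch as the preceding F♯3) and left by step down to E3.
Held over from the previous chord and resolving down by step — a suspension.

Suspension.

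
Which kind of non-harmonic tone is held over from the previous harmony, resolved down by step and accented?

Suspension.

Approach: by preparation — the pitch is first a chord tone, then held (tied or repeated) while the harmony changes under it. Departure: down by step. Metric position: strong.
A prepared dissonance that resolves downward by step — a suspension. (The same figure resolving upward would be a retardation.)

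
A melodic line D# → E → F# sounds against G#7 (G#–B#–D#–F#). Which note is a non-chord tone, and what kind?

The harmony at that moment is G# dominant seventh chord (G#, B#, D#, F#); E is not a chord tone.
It is approached by step up from D# and left by step up to F#.
Step in, step out in the same direction — a passing tone.

E is a passing tone.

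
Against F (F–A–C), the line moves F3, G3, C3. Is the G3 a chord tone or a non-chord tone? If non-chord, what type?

Non-chord tone — an escape tone.

The harmony at that moment is F major triad (F, A, C); G3 is not a chord tone.
It is approached by step up from F3 and left by leap down to C3.
Step in, leap out — an escape tone.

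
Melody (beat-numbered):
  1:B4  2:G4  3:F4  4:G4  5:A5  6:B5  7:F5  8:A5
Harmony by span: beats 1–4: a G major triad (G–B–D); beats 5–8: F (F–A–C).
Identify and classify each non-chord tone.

The harmony at that moment is G major triad (G, B, D); F4 is not a chord tone.
It is approached by step down from G4 and left by step up to G4.
Step away and step back to the same note — a neighbor tone (lower neighbor).
The harmony at that moment is F major triad (F, A, C); B5 is not a chord tone.
It is approached by step up from A5 and left by leap down to F5.
Step in, leap out — an escape tone.

F4 (beat 3) — neighbor tone; B5 (beat 6) — escape tone.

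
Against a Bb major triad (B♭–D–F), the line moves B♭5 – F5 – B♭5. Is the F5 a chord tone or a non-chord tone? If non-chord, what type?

Chord tone (the fifth of Bb major triad).

Bb major triad contains B♭, D, F; F is the fifth, so it is a chord tone.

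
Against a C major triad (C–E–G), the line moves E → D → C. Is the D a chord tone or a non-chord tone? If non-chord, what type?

The harmony at that moment is C major triad (C, E, G); D is not a chord tone.
It is approached by step down from E and left by step down to C.
Step in, step out in the same direction — a passing tone.

Non-chord tone — a passing tone.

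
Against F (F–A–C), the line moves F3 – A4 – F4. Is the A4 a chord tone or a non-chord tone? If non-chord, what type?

Chord tone (the third of F major triad).

F major triad contains F, A, C; A is the third, so it is a chord tone.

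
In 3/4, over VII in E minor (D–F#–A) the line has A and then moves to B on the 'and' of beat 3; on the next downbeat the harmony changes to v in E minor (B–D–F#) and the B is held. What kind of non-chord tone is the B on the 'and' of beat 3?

Anticipation.

The harmony at that moment is D major triad (D, F#, A); B is not a chord tone.
It is approached by step up from A and then sustained as the same pitch into the next harmony.
Arriving early and becoming a chord tone when the harmony changes — an anticipation.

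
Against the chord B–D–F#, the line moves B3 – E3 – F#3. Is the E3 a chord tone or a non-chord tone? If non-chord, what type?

Non-chord tone — an appoggiatura.

The harmony at that moment is B minor triad (B, D, F#); E3 is not a chord tone.
It is approached by leap down from B3 and left by step up to F#3.
Leap in, step out — an appoggiatura.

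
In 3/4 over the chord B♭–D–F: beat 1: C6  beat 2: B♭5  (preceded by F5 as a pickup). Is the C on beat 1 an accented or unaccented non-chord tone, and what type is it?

The harmony at that moment is B♭ major triad (B♭, D, F); C6 is not a chord tone.
It is approached by leap up from F5 and left by step down to B♭5.
Leap in, step out — an appoggiatura.
It falls on the downbeat, so it is accented.

Accented appoggiatura.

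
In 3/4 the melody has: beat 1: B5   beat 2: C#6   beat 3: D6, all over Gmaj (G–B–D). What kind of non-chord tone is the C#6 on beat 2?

The harmony at that moment is G major triad (G, B, D); C#6 is not a chord tone.
It is approached by step up from B5 and left by step up to D6.
Step in, step out in the same direction — a passing tone.

Passing tone.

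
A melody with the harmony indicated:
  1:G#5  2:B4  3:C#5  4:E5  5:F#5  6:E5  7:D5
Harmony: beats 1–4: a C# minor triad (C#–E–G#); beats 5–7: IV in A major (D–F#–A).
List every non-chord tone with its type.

B4 (beat 2) — appoggiatura; E5 (beat 6) — passing tone.

The harmony at that moment is C# minor triad (C#, E, G#); B4 is not a chord tone.
It is approached by leap down from G#5 and left by step up to C#5.
Leap in, step out — an appoggiatura.
The harmony at that moment is D major triad (D, F#, A); E5 is not a chord tone.
It is approached by step down from F#5 and left by step down to D5.
Step in, step out in the same direction — a passing tone.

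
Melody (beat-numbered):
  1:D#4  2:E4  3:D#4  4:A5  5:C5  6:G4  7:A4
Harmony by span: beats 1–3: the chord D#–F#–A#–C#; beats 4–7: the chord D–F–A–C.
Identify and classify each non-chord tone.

E4 (beat 2) — neighbor tone; G4 (beat 6) — appoggiatura.

The harmony at that moment is D# minor seventh chord (D#, F#, A#, C#); E4 is not a chord tone.
It is approached by step up from D#4 and left by step down to D#4.
Step away and step back to the same note — a neighbor tone (upper neighbor).
The harmony at that moment is D minor seventh chord (D, F, A, C); G4 is not a chord tone.
It is approached by leap down from C5 and left by step up to A4.
Leap in, step out — an appoggiatura.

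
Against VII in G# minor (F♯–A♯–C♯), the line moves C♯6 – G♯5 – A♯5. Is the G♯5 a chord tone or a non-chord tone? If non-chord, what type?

The harmony at that moment is F♯ major triad (F♯, A♯, C♯); G♯5 is not a chord tone.
It is approached by leap down from C♯6 and left by step up to A♯5.
Leap in, step out — an appoggiatura.

Non-chord tone — an appoggiatura.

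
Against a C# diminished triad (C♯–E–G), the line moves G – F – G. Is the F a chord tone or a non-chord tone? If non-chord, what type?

Non-chord tone — a neighbor tone.

The harmony at that moment is C♯ diminished triad (C♯, E, G); F is not a chord tone.
It is approached by step down from G and left by step up to G.
Step away and step back to the same note — a neighbor tone (lower neighbor).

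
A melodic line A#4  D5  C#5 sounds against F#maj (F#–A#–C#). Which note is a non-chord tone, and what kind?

The harmony at that moment is F# major triad (F#, A#, C#); D5 is not a chord tone.
It is approached by leap up from A#4 and left by step down to C#5.
Leap in, step out — an appoggiatura.

D5 is an appoggiatura.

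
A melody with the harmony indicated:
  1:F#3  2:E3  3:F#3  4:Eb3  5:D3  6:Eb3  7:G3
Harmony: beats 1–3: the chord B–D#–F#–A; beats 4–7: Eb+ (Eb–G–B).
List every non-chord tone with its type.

The harmony at that moment is B dominant seventh chord (B, D#, F#, A); E3 is not a chord tone.
It is approached by step down from F#3 and left by step up to F#3.
Step away and step back to the same note — a neighbor tone (lower neighbor).
The harmony at that moment is Eb augmented triad (Eb, G, B); D3 is not a chord tone.
It is approached by step down from Eb3 and left by step up to Eb3.
Step away and step back to the same note — a neighbor tone (lower neighbor).

E3 (beat 2) — neighbor tone; D3 (beat 5) — neighbor tone.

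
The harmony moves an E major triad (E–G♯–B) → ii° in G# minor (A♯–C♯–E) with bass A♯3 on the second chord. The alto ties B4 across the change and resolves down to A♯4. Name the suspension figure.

At the second chord the bass is A♯3. The suspended B4 lies a ninth above the bass; after resolving down by step to A♯4, the interval above the bass becomes an octave.
Suspension figures are named by those two intervals: 9–8.

9–8 suspension.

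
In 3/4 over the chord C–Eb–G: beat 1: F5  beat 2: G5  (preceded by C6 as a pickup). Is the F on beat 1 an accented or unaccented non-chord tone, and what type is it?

Accented appoggiatura.

The harmony at that moment is C minor triad (C, Eb, G); F5 is not a chord tone.
It is approached by leap down from C6 and left by step up to G5.
Leap in, step out — an appoggiatura.
It falls on the downbeat, so it is accented.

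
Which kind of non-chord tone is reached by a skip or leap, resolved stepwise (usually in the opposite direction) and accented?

Appoggiatura.

Approach: by leap. Departure: by step. Metric position: strong.
Leap in, step out, in a metrically strong position — an appoggiatura. (It is the mirror image of the escape tone, which steps in and leaps out from a weak position.)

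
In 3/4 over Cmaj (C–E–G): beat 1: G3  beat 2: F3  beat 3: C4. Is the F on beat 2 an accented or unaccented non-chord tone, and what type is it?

The harmony at that moment is C major triad (C, E, G); F3 is not a chord tone.
It is approached by step down from G3 and left by leap up to C4.
Step in, leap out — an escape tone.
It falls on a weak beat, so it is unaccented.

Unaccented escape tone.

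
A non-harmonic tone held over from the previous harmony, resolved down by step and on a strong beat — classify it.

Approach: by preparation — the pitch is first a chord tone, then held (tied or repeated) while the harmony changes under it. Departure: down by step. Metric position: strong.
A prepared dissonance that resolves downward by step — a suspension. (The same figure resolving upward would be a retardation.)

Suspension.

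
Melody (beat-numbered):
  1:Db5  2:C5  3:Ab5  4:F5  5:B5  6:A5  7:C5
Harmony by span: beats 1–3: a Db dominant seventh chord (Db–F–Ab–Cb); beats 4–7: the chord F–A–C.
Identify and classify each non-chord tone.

C5 (beat 2) — escape tone; B5 (beat 5) — appoggiatura.

The harmony at that moment is Db dominant seventh chord (Db, F, Ab, Cb); C5 is not a chord tone.
It is approached by step down from Db5 and left by leap up to Ab5.
Step in, leap out — an escape tone.
The harmony at that moment is F major triad (F, A, C); B5 is not a chord tone.
It is approached by leap up from F5 and left by step down to A5.
Leap in, step out — an appoggiatura.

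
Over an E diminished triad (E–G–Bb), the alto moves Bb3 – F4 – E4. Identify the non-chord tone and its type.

The harmony at that moment is E diminished triad (E, G, Bb); F4 is not a chord tone.
It is approached by leap up from Bb3 and left by step down to E4.
Leap in, step out — an appoggiatura.

F4 is an appoggiatura.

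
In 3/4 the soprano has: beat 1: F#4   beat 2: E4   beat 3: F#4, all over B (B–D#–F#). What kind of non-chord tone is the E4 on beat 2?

Lower neighbor tone.

The harmony at that moment is B major triad (B, D#, F#); E4 is not a chord tone.
It is approached by step down from F#4 and left by step up to F#4.
Step away and step back to the same note — a neighbor tone (lower neighbor).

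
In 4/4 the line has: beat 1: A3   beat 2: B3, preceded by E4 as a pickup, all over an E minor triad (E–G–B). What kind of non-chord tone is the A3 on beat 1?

Appoggiatura.

The harmony at that moment is E minor triad (E, G, B); A3 is not a chord tone.
It is approached by leap down from E4 and left by step up to B3.
Leap in, step out, metrically accented — an appoggiatura.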